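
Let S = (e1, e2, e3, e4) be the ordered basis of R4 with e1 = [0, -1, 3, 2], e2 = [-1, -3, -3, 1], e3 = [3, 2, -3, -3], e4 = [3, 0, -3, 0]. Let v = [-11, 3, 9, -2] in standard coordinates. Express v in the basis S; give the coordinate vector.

[v]_S is the unique c with M c = v, where M has columns e1, ..., e4.
Solving this 4x4 system gives c = (-2, -1, -1, -3).
Check: -2e1 - e2 - e3 - 3e4 = [-11, 3, 9, -2].

[-2, -1, -1, -3]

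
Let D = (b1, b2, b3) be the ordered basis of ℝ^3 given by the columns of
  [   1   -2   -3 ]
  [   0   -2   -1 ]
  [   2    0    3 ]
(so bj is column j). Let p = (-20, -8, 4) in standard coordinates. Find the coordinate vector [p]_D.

(-4, 2, 4)

[p]_D is the unique c with M c = p, where M has columns b1, ..., b3.
Solving this 3x3 system gives c = (-4, 2, 4).
Check: -4b1 + 2b2 + 4b3 = (-20, -8, 4).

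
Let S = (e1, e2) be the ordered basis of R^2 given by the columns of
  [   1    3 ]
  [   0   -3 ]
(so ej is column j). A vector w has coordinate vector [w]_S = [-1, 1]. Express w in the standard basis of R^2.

[2, -3]

By definition w = -e1 + e2.
Summing componentwise gives [2, -3].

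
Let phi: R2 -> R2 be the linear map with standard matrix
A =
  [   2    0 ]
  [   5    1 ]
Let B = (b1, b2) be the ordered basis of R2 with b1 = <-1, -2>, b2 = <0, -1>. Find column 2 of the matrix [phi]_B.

<0, 1>

Compute phi(b2) = A b2 = <0, -1> in standard coordinates.
Then write this in B-coordinates: solve for y in y_1 b1 + y_2 b2 = <0, -1>.
This gives y = <0, 1>, which is column 2 of [phi]_B.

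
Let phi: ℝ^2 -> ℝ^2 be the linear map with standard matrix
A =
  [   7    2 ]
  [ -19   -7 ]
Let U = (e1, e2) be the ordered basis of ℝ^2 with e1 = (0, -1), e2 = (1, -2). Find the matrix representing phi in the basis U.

Let P have columns e1, e2. Then [phi]_U = P^(-1) A P.
Here det P = 1, so P^(-1) is integer; computing A P first and then P^(-1)(A P) gives [[-3, -1], [-2, 3]].

[[-3, -1], [-2, 3]]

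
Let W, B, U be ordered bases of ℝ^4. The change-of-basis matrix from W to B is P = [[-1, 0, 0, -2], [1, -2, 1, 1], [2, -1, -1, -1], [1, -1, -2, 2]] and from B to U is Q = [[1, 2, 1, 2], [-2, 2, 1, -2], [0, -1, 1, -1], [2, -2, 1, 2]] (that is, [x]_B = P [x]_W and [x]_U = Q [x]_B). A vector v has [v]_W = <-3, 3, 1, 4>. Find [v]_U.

Apply P to get B-coordinates <-5, -4, -14, 0>, then Q to get U-coordinates.
The result is [v]_U = <-27, -12, -10, -16>.

<-27, -12, -10, -16>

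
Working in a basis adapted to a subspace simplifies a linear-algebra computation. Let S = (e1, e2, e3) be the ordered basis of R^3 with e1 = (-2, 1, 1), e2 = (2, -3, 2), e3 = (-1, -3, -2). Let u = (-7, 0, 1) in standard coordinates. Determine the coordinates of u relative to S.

We seek scalars with c_1 e1 + ... + c_3 e3 = u; equivalently solve M c = u where the columns of M are e1, ..., e3.
Solving this 3x3 system gives c = (3, 0, 1).
Check: 3e1 + 0·e2 + e3 = (-7, 0, 1).

(3, 0, 1)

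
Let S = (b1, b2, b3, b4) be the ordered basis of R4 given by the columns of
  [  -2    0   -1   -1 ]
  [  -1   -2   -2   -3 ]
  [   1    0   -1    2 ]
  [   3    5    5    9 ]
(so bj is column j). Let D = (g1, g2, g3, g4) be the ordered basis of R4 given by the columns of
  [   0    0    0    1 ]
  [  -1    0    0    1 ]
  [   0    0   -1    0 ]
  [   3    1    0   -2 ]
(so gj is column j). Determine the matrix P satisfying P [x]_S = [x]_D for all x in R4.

Column j of P is [bj]_D, since P maps S-coordinates to D-coordinates.
Expressing b1 in D: b1 = -g1 + 2g2 - g3 - 2g4, so column 1 of P is <-1, 2, -1, -2>.
Doing the same for each bj gives P = [[-1, 2, 1, 2], [2, -1, 0, 1], [-1, 0, 1, -2], [-2, 0, -1, -1]].

[[-1, 2, 1, 2], [2, -1, 0, 1], [-1, 0, 1, -2], [-2, 0, -1, -1]]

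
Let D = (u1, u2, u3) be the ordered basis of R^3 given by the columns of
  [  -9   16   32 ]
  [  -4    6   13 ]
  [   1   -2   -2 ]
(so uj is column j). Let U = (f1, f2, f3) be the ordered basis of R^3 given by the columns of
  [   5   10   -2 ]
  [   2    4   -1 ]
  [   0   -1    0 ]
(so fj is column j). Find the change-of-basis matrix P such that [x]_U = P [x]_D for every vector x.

Take x = uj: its D-coordinates are the j-th standard unit vector, so P e_j — column j of P — equals [uj]_U.
u1 = f1 - f2 + 2f3, giving column 1 = <1, -1, 2>; repeating for each j gives P = [[1, 0, 2], [-1, 2, 2], [2, 2, -1]].

[[1, 0, 2], [-1, 2, 2], [2, 2, -1]]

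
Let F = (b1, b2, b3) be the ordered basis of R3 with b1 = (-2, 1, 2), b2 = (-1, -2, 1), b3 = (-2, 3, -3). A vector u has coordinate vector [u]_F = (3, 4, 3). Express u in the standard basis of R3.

By definition u = 3b1 + 4b2 + 3b3.
Summing componentwise gives (-16, 4, 1).

(-16, 4, 1)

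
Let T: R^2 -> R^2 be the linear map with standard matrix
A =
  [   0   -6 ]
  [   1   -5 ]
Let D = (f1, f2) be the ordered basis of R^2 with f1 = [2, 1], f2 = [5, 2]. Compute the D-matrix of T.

The j-th column of [T]_D is [T(fj)]_D.
T(f1) = A f1 = [-6, -3] = -3f1 + 0·f2, so column 1 is [-3, 0].
Repeating for f2 and assembling the columns gives [[-3, -1], [0, -2]].

[[-3, -1], [0, -2]]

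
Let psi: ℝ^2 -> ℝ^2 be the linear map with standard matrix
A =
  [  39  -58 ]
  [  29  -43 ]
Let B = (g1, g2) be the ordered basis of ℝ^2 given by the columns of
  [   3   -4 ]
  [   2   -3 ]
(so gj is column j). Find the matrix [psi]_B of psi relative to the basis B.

[[-1, 2], [-1, -3]]

The j-th column of [psi]_B is [psi(gj)]_B.
psi(g1) = A g1 = [1, 1] = -g1 - g2, so column 1 is [-1, -1].
Repeating for g2 and assembling the columns gives [[-1, 2], [-1, -3]].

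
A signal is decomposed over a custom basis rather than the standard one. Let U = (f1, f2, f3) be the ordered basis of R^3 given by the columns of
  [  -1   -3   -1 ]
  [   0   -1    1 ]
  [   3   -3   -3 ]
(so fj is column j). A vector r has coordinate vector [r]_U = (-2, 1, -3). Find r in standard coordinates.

r = M [r]_U, where M has columns f1, ..., f3.
Carrying out the matrix-vector product, r = (2, -4, 0).

(2, -4, 0)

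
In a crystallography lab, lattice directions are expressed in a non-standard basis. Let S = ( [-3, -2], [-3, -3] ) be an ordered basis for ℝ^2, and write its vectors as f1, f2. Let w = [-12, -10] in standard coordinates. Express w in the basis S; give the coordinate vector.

[2, 2]

We seek scalars with c_1 f1 + c_2 f2 = w; equivalently solve M c = w where the columns of M are f1, f2.
System: -3c_1 - 3c_2 = -12, -2c_1 - 3c_2 = -10; solving gives c_1 = 2, c_2 = 2.
Check: 2f1 + 2f2 = [-12, -10].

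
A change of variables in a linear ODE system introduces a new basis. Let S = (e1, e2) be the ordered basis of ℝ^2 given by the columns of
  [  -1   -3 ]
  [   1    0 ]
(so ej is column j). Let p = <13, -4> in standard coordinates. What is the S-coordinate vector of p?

<-4, -3>

We seek scalars with c_1 e1 + c_2 e2 = p; equivalently solve M c = p where the columns of M are e1, e2.
System: -c_1 - 3c_2 = 13, c_1 + 0c_2 = -4; solving gives c_1 = -4, c_2 = -3.
Check: -4e1 - 3e2 = <13, -4>.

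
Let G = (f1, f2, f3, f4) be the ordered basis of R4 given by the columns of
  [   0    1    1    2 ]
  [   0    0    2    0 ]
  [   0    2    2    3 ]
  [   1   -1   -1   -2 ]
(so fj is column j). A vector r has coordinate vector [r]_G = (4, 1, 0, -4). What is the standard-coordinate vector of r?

(-7, 0, -10, 11)

The coordinates say r = 4f1 + f2 + 0·f3 - 4f4; adding the scaled basis vectors gives (-7, 0, -10, 11).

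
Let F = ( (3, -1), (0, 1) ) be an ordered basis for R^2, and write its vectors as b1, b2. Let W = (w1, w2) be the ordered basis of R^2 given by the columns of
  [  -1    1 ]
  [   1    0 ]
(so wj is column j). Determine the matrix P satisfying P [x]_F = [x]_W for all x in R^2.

Column j of P is [bj]_W, since P maps F-coordinates to W-coordinates.
Expressing b1 in W: b1 = -w1 + 2w2, so column 1 of P is (-1, 2).
Doing the same for each bj gives P = [[-1, 1], [2, 1]].

[[-1, 1], [2, 1]]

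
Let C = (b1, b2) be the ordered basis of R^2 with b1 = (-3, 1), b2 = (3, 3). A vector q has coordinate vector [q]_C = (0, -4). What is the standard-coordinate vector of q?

(-12, -12)

q = M [q]_C, where M has columns b1, b2.
Carrying out the matrix-vector product, q = (-12, -12).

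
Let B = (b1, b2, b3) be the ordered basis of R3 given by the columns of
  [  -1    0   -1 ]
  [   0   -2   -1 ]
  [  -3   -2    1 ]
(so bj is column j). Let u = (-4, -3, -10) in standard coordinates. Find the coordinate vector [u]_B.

(3, 1, 1)

[u]_B is the unique c with M c = u, where M has columns b1, ..., b3.
Gaussian elimination on [M | u] yields c = (3, 1, 1).
Check: 3b1 + b2 + b3 = (-4, -3, -10).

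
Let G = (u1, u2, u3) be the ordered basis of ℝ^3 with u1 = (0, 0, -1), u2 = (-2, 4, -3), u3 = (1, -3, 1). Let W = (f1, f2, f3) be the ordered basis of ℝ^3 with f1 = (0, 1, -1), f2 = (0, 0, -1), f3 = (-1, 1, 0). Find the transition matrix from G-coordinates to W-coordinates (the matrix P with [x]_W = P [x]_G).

Column j of P is [uj]_W, since P maps G-coordinates to W-coordinates.
Expressing u1 in W: u1 = 0·f1 + f2 + 0·f3, so column 1 of P is (0, 1, 0).
Doing the same for each uj gives P = [[0, 2, -2], [1, 1, 1], [0, 2, -1]].

[[0, 2, -2], [1, 1, 1], [0, 2, -1]]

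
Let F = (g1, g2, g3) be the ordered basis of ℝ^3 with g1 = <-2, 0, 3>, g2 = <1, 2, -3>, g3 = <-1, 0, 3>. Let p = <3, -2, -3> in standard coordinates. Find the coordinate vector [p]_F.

<-2, -1, 0>

Write p = c_1 g1 + ... + c_3 g3 and solve for the c_i.
Row-reducing the augmented matrix [M | p] gives c = (-2, -1, 0).
Check: -2g1 - g2 + 0·g3 = <3, -2, -3>.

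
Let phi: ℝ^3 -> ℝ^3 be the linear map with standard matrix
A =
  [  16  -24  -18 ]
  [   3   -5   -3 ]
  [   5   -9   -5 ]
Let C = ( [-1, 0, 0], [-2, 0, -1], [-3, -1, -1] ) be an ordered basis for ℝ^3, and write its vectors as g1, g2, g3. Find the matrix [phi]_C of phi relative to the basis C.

The j-th column of [phi]_C is [phi(gj)]_C.
phi(g1) = A g1 = [-16, -3, -5] = 3g1 + 2g2 + 3g3, so column 1 is [3, 2, 3].
Repeating for g2, g3 and assembling the columns gives [[3, 1, 3], [2, 2, 0], [3, 3, 1]].

[[3, 1, 3], [2, 2, 0], [3, 3, 1]]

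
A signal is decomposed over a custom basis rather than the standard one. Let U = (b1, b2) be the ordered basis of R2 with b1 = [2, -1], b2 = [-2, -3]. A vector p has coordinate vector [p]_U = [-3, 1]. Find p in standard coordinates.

[-8, 0]

The coordinates say p = -3b1 + b2; adding the scaled basis vectors gives [-8, 0].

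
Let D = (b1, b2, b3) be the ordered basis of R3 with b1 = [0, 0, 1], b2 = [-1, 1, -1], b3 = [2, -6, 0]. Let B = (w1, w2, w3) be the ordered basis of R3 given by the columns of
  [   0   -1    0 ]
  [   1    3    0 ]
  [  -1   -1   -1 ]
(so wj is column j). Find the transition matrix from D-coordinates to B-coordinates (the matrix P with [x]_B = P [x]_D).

Let M have columns bj and N have columns wj. Then for every x, N [x]_B = x = M [x]_D, so P = N^(-1) M.
Since det N = -1, N^(-1) has integer entries; multiplying gives P = [[0, -2, 0], [0, 1, -2], [-1, 2, 2]].

[[0, -2, 0], [0, 1, -2], [-1, 2, 2]]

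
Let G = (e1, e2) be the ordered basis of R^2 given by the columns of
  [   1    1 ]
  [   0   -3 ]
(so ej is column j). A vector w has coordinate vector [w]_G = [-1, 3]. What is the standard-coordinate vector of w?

w = M [w]_G, where M has columns e1, e2.
Carrying out the matrix-vector product, w = [2, -9].

[2, -9]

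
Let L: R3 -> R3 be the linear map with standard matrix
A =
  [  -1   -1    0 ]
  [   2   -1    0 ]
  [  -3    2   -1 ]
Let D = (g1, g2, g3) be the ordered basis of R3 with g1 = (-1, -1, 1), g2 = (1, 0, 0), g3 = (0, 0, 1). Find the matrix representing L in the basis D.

[[1, -2, 0], [3, -3, 0], [-1, -1, -1]]

The j-th column of [L]_D is [L(gj)]_D.
L(g1) = A g1 = (2, -1, 0) = g1 + 3g2 - g3, so column 1 is (1, 3, -1).
Repeating for g2, g3 and assembling the columns gives [[1, -2, 0], [3, -3, 0], [-1, -1, -1]].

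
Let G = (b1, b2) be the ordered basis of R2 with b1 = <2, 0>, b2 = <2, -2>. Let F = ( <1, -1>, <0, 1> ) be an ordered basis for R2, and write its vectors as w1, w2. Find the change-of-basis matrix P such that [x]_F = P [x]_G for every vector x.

[[2, 2], [2, 0]]

Let M have columns bj and N have columns wj. Then for every x, N [x]_F = x = M [x]_G, so P = N^(-1) M.
Since det N = 1, N^(-1) has integer entries; multiplying gives P = [[2, 2], [2, 0]].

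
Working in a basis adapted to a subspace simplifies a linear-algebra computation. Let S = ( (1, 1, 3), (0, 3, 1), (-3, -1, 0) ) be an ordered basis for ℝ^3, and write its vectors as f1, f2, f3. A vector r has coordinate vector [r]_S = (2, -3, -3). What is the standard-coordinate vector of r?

(11, -4, 3)

The coordinates say r = 2f1 - 3f2 - 3f3; adding the scaled basis vectors gives (11, -4, 3).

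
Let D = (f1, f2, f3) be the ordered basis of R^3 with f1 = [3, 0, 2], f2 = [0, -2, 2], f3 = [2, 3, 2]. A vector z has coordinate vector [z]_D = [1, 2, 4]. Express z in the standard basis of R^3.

The coordinates say z = f1 + 2f2 + 4f3; adding the scaled basis vectors gives [11, 8, 14].

[11, 8, 14]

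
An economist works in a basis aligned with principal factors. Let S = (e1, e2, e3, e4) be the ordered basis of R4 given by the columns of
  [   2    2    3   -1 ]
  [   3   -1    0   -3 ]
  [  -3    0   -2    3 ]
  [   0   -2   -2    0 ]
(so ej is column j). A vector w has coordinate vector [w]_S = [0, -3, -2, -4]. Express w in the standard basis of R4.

By definition w = 0·e1 - 3e2 - 2e3 - 4e4.
Summing componentwise gives [-8, 15, -8, 10].

[-8, 15, -8, 10]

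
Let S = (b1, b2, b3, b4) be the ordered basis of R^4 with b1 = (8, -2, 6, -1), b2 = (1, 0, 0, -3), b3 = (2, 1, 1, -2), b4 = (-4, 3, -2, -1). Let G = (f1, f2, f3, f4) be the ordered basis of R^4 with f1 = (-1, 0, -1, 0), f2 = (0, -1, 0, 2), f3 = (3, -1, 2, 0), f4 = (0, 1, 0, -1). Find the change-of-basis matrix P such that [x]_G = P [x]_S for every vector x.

[[-2, 2, 1, -2], [-1, -2, 0, 0], [2, 1, 1, -2], [-1, -1, 2, 1]]

Let M have columns bj and N have columns fj. Then for every x, N [x]_G = x = M [x]_S, so P = N^(-1) M.
Since det N = -1, N^(-1) has integer entries; multiplying gives P = [[-2, 2, 1, -2], [-1, -2, 0, 0], [2, 1, 1, -2], [-1, -1, 2, 1]].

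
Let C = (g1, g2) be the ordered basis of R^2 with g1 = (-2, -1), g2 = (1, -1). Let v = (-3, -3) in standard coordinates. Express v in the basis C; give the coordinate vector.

(2, 1)

[v]_C is the unique c with M c = v, where M has columns g1, g2.
System: -2c_1 + c_2 = -3, -c_1 - c_2 = -3; solving gives c_1 = 2, c_2 = 1.
Check: 2g1 + g2 = (-3, -3).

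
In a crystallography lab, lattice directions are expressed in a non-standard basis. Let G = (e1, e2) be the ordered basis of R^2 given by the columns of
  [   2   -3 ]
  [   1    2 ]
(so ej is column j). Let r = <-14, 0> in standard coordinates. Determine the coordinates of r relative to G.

<-4, 2>

We seek scalars with c_1 e1 + c_2 e2 = r; equivalently solve M c = r where the columns of M are e1, e2.
System: 2c_1 - 3c_2 = -14, c_1 + 2c_2 = 0; solving gives c_1 = -4, c_2 = 2.
Check: -4e1 + 2e2 = <-14, 0>.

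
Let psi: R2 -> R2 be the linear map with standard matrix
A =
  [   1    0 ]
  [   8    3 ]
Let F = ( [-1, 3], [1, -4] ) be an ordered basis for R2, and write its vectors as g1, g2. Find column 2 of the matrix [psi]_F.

[0, 1]

Column 2 of [psi]_F is the F-coordinate vector of psi(g2).
In standard coordinates psi(g2) = A g2 = [1, -4].
Converting to F: [1, -4] = 0·g1 + g2, so the coordinate vector is [0, 1].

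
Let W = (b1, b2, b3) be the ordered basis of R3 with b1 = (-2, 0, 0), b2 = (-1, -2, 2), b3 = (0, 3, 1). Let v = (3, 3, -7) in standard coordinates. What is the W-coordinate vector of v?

(0, -3, -1)

We seek scalars with c_1 b1 + ... + c_3 b3 = v; equivalently solve M c = v where the columns of M are b1, ..., b3.
Solving this 3x3 system gives c = (0, -3, -1).
Check: 0·b1 - 3b2 - b3 = (3, 3, -7).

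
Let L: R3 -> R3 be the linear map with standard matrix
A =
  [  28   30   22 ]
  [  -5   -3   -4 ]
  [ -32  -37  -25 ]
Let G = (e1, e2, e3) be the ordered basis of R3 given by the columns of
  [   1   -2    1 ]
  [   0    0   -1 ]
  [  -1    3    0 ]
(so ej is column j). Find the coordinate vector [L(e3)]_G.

Compute L(e3) = A e3 = (-2, -2, 5) in standard coordinates.
Then write this in G-coordinates: solve for y in y_1 e1 + ... + y_3 e3 = (-2, -2, 5).
This gives y = (-2, 1, 2), which is column 3 of [L]_G.

(-2, 1, 2)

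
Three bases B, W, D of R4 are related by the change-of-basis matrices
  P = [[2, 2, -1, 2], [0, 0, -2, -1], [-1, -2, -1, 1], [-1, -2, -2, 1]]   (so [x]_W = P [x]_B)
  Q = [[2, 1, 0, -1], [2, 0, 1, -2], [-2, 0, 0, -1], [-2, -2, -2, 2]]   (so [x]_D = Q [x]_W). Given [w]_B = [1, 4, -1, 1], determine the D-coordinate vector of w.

First [w]_W = P [w]_B = [13, 1, -7, -6].
Then [w]_D = Q [w]_W = [33, 31, -20, -26].

[33, 31, -20, -26]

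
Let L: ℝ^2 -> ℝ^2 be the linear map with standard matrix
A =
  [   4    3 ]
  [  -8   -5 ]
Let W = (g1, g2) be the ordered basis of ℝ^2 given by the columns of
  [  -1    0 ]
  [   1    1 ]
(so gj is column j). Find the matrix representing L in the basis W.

Let P have columns g1, g2. Then [L]_W = P^(-1) A P.
Here det P = -1, so P^(-1) is integer; computing A P first and then P^(-1)(A P) gives [[1, -3], [2, -2]].

[[1, -3], [2, -2]]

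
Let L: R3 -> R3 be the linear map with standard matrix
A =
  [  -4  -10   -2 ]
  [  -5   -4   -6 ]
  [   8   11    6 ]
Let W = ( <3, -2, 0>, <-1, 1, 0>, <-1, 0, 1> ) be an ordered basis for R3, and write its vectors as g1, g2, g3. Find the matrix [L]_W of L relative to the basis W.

The j-th column of [L]_W is [L(gj)]_W.
L(g1) = A g1 = <8, -7, 2> = 3g1 - g2 + 2g3, so column 1 is <3, -1, 2>.
Repeating for g2, g3 and assembling the columns gives [[3, -2, -1], [-1, -3, -3], [2, 3, -2]].

[[3, -2, -1], [-1, -3, -3], [2, 3, -2]]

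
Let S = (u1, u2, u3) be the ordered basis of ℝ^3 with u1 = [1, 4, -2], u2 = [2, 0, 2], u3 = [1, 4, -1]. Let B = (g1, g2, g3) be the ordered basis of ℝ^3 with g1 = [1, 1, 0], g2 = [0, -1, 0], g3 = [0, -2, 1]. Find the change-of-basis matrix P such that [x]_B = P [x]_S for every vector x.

Let M have columns uj and N have columns gj. Then for every x, N [x]_B = x = M [x]_S, so P = N^(-1) M.
Since det N = -1, N^(-1) has integer entries; multiplying gives P = [[1, 2, 1], [1, -2, -1], [-2, 2, -1]].

[[1, 2, 1], [1, -2, -1], [-2, 2, -1]]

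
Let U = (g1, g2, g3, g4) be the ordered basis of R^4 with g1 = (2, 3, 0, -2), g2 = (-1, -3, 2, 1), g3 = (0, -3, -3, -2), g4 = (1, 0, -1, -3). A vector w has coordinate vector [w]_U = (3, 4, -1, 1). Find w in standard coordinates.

(3, 0, 10, -3)

w = M [w]_U, where M has columns g1, ..., g4.
Carrying out the matrix-vector product, w = (3, 0, 10, -3).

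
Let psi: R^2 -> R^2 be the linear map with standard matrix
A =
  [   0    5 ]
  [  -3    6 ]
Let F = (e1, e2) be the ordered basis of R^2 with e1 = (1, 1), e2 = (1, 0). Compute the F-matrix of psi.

With P the matrix whose columns are e1, e2, [psi]_F = P^(-1) A P.
Column by column: psi(e1) = A e1 = (5, 3); its F-coordinates (3, 2) give column 1.
Continuing for each basis vector yields [psi]_F = [[3, -3], [2, 3]].

[[3, -3], [2, 3]]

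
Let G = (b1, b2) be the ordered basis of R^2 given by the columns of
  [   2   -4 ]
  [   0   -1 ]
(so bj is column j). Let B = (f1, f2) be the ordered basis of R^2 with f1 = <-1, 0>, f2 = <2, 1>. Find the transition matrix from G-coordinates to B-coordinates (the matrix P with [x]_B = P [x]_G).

Take x = bj: its G-coordinates are the j-th standard unit vector, so P e_j — column j of P — equals [bj]_B.
b1 = -2f1 + 0·f2, giving column 1 = <-2, 0>; repeating for each j gives P = [[-2, 2], [0, -1]].

[[-2, 2], [0, -1]]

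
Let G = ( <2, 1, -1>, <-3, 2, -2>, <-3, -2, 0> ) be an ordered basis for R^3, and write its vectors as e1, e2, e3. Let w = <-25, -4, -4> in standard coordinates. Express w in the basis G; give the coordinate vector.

We seek scalars with c_1 e1 + ... + c_3 e3 = w; equivalently solve M c = w where the columns of M are e1, ..., e3.
Row-reducing the augmented matrix [M | w] gives c = (-2, 3, 4).
Check: -2e1 + 3e2 + 4e3 = <-25, -4, -4>.

<-2, 3, 4>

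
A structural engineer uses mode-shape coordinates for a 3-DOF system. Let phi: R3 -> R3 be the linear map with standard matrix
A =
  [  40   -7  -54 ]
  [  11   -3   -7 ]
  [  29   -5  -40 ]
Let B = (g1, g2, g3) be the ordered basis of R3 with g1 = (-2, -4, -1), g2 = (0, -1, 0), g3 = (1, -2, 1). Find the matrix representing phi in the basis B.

[[0, -2, -1], [-1, -1, -2], [2, 3, -2]]

With P the matrix whose columns are g1, ..., g3, [phi]_B = P^(-1) A P.
Column by column: phi(g1) = A g1 = (2, -3, 2); its B-coordinates (0, -1, 2) give column 1.
Continuing for each basis vector yields [phi]_B = [[0, -2, -1], [-1, -1, -2], [2, 3, -2]].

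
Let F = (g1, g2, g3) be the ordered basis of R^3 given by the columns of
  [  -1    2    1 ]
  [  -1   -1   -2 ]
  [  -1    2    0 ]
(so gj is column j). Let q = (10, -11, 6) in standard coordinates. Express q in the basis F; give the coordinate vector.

(0, 3, 4)

We seek scalars with c_1 g1 + ... + c_3 g3 = q; equivalently solve M c = q where the columns of M are g1, ..., g3.
Gaussian elimination on [M | q] yields c = (0, 3, 4).
Check: 0·g1 + 3g2 + 4g3 = (10, -11, 6).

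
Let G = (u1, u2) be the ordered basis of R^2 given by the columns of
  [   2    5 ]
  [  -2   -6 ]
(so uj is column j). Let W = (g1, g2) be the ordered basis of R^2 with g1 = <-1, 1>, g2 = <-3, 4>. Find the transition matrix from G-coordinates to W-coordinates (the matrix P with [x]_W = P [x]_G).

[[-2, -2], [0, -1]]

Take x = uj: its G-coordinates are the j-th standard unit vector, so P e_j — column j of P — equals [uj]_W.
u1 = -2g1 + 0·g2, giving column 1 = <-2, 0>; repeating for each j gives P = [[-2, -2], [0, -1]].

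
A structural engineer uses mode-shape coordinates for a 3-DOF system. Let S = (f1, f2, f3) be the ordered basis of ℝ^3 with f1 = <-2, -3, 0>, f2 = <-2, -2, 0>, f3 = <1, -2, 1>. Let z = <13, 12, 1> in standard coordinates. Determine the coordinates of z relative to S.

We seek scalars with c_1 f1 + ... + c_3 f3 = z; equivalently solve M c = z where the columns of M are f1, ..., f3.
Gaussian elimination on [M | z] yields c = (-2, -4, 1).
Check: -2f1 - 4f2 + f3 = <13, 12, 1>.

<-2, -4, 1>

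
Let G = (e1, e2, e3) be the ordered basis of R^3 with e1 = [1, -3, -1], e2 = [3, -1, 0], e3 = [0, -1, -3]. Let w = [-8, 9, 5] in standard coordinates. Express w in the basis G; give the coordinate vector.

We seek scalars with c_1 e1 + ... + c_3 e3 = w; equivalently solve M c = w where the columns of M are e1, ..., e3.
Solving this 3x3 system gives c = (-2, -2, -1).
Check: -2e1 - 2e2 - e3 = [-8, 9, 5].

[-2, -2, -1]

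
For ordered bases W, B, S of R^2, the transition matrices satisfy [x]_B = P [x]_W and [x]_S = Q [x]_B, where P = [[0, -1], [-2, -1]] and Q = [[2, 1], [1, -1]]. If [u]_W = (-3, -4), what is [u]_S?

Composing the changes, [u]_S = Q P [u]_W.
Q P = [[-2, -3], [2, 0]]; applying this to (-3, -4) gives (18, -6).

(18, -6)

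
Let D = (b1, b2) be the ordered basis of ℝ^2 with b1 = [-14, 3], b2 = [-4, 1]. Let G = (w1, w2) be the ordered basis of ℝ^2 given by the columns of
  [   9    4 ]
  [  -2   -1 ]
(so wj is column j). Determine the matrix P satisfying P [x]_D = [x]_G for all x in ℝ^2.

[[-2, 0], [1, -1]]

Take x = bj: its D-coordinates are the j-th standard unit vector, so P e_j — column j of P — equals [bj]_G.
b1 = -2w1 + w2, giving column 1 = [-2, 1]; repeating for each j gives P = [[-2, 0], [1, -1]].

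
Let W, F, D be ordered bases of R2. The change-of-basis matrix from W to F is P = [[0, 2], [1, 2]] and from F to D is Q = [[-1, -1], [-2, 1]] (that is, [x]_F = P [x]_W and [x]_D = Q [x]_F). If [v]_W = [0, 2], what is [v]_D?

Composing the changes, [v]_D = Q P [v]_W.
Q P = [[-1, -4], [1, -2]]; applying this to [0, 2] gives [-8, -4].

[-8, -4]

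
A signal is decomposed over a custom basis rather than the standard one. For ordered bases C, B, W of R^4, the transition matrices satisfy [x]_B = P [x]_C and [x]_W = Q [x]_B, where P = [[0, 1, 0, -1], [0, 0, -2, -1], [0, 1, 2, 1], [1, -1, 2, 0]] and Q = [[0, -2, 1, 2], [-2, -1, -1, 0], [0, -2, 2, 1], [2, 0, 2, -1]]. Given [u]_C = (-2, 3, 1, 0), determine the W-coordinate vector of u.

Apply P to get B-coordinates (3, -2, 5, -3), then Q to get W-coordinates.
The result is [u]_W = (3, -9, 11, 19).

(3, -9, 11, 19)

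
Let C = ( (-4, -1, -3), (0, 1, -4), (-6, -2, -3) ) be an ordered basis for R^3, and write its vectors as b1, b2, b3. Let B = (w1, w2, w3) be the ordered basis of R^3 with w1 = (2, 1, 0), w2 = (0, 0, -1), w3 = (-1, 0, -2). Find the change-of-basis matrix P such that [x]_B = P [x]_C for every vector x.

[[-1, 1, -2], [-1, 0, -1], [2, 2, 2]]

Column j of P is [bj]_B, since P maps C-coordinates to B-coordinates.
Expressing b1 in B: b1 = -w1 - w2 + 2w3, so column 1 of P is (-1, -1, 2).
Doing the same for each bj gives P = [[-1, 1, -2], [-1, 0, -1], [2, 2, 2]].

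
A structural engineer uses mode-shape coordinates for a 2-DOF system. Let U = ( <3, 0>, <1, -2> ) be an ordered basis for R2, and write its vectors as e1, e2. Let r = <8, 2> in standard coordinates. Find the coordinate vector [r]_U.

[r]_U is the unique c with M c = r, where M has columns e1, e2.
System: 3c_1 + c_2 = 8, 0c_1 - 2c_2 = 2; solving gives c_1 = 3, c_2 = -1.
Check: 3e1 - e2 = <8, 2>.

<3, -1>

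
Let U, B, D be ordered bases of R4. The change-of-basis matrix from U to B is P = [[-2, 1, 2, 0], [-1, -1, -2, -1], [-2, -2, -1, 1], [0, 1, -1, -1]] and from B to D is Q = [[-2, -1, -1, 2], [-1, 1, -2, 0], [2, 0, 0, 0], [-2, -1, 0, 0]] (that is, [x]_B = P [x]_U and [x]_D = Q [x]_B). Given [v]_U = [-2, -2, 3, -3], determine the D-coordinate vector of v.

[-23, -11, 16, -17]

Apply P to get B-coordinates [8, 1, 2, -2], then Q to get D-coordinates.
The result is [v]_D = [-23, -11, 16, -17].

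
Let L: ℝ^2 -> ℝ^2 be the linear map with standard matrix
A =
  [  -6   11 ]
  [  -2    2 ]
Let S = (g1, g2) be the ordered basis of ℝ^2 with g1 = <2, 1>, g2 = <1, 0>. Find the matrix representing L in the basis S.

Let P have columns g1, g2. Then [L]_S = P^(-1) A P.
Here det P = -1, so P^(-1) is integer; computing A P first and then P^(-1)(A P) gives [[-2, -2], [3, -2]].

[[-2, -2], [3, -2]]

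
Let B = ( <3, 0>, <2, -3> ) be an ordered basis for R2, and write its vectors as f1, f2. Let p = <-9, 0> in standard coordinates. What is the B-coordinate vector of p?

[p]_B is the unique c with M c = p, where M has columns f1, f2.
System: 3c_1 + 2c_2 = -9, 0c_1 - 3c_2 = 0; solving gives c_1 = -3, c_2 = 0.
Check: -3f1 + 0·f2 = <-9, 0>.

<-3, 0>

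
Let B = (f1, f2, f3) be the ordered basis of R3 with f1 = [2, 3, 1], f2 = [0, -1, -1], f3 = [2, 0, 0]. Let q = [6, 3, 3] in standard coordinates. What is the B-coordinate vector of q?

[0, -3, 3]

We seek scalars with c_1 f1 + ... + c_3 f3 = q; equivalently solve M c = q where the columns of M are f1, ..., f3.
Gaussian elimination on [M | q] yields c = (0, -3, 3).
Check: 0·f1 - 3f2 + 3f3 = [6, 3, 3].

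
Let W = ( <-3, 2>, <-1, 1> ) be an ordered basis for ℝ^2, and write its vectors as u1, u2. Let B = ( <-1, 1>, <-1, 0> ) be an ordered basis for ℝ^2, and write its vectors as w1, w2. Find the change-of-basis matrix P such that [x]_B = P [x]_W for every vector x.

Column j of P is [uj]_B, since P maps W-coordinates to B-coordinates.
Expressing u1 in B: u1 = 2w1 + w2, so column 1 of P is <2, 1>.
Doing the same for each uj gives P = [[2, 1], [1, 0]].

[[2, 1], [1, 0]]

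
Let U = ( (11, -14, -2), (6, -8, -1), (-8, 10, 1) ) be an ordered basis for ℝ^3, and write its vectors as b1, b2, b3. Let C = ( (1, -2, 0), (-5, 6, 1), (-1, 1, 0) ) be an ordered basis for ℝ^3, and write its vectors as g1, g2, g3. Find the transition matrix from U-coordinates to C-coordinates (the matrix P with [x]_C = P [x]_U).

Column j of P is [bj]_C, since P maps U-coordinates to C-coordinates.
Expressing b1 in C: b1 = g1 - 2g2 + 0·g3, so column 1 of P is (1, -2, 0).
Doing the same for each bj gives P = [[1, 1, -1], [-2, -1, 1], [0, 0, 2]].

[[1, 1, -1], [-2, -1, 1], [0, 0, 2]]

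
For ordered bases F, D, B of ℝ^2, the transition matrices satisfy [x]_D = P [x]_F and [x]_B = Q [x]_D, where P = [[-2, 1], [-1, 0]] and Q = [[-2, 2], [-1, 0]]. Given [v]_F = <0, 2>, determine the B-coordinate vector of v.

<-4, -2>

First [v]_D = P [v]_F = <2, 0>.
Then [v]_B = Q [v]_D = <-4, -2>.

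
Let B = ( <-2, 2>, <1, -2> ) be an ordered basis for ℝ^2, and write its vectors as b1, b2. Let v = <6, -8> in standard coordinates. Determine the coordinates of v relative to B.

<-2, 2>

[v]_B is the unique c with M c = v, where M has columns b1, b2.
System: -2c_1 + c_2 = 6, 2c_1 - 2c_2 = -8; solving gives c_1 = -2, c_2 = 2.
Check: -2b1 + 2b2 = <6, -8>.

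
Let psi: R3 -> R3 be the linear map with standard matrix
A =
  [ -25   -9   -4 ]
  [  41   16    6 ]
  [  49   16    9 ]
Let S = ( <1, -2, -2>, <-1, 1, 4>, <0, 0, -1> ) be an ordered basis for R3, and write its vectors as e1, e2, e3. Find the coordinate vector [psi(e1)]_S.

<2, 1, 1>

Column 1 of [psi]_S is the S-coordinate vector of psi(e1).
In standard coordinates psi(e1) = A e1 = <1, -3, -1>.
Converting to S: <1, -3, -1> = 2e1 + e2 + e3, so the coordinate vector is <2, 1, 1>.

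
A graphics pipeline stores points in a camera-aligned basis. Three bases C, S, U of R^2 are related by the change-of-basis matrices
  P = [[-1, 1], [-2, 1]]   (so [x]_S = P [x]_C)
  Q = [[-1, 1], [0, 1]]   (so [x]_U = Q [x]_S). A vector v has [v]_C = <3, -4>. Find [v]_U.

<-3, -10>

First [v]_S = P [v]_C = <-7, -10>.
Then [v]_U = Q [v]_S = <-3, -10>.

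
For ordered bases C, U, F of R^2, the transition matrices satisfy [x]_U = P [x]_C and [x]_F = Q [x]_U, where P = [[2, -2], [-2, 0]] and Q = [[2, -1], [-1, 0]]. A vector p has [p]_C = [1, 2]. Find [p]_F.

[-2, 2]

First [p]_U = P [p]_C = [-2, -2].
Then [p]_F = Q [p]_U = [-2, 2].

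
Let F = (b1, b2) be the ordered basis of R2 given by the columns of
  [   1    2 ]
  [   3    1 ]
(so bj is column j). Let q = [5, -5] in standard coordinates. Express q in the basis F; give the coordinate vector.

[-3, 4]

We seek scalars with c_1 b1 + c_2 b2 = q; equivalently solve M c = q where the columns of M are b1, b2.
System: c_1 + 2c_2 = 5, 3c_1 + c_2 = -5; solving gives c_1 = -3, c_2 = 4.
Check: -3b1 + 4b2 = [5, -5].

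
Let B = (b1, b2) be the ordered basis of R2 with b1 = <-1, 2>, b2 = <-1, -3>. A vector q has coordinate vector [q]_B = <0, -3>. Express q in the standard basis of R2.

<3, 9>

The coordinates say q = 0·b1 - 3b2; adding the scaled basis vectors gives <3, 9>.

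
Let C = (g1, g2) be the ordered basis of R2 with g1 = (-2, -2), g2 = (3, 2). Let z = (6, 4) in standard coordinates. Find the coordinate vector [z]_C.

Write z = c_1 g1 + c_2 g2 and solve for the c_i.
System: -2c_1 + 3c_2 = 6, -2c_1 + 2c_2 = 4; solving gives c_1 = 0, c_2 = 2.
Check: 0·g1 + 2g2 = (6, 4).

(0, 2)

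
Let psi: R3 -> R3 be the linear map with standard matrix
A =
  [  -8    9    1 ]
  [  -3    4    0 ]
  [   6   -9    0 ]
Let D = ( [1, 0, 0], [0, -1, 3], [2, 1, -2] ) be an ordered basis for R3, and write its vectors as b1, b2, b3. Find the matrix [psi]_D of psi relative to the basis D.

[[-2, 0, -3], [0, 1, -1], [-3, -3, -3]]

With P the matrix whose columns are b1, ..., b3, [psi]_D = P^(-1) A P.
Column by column: psi(b1) = A b1 = [-8, -3, 6]; its D-coordinates [-2, 0, -3] give column 1.
Continuing for each basis vector yields [psi]_D = [[-2, 0, -3], [0, 1, -1], [-3, -3, -3]].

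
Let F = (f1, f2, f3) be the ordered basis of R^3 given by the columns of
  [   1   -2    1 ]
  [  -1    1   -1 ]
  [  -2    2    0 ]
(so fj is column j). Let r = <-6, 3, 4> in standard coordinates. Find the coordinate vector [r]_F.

<1, 3, -1>

Write r = c_1 f1 + ... + c_3 f3 and solve for the c_i.
Solving this 3x3 system gives c = (1, 3, -1).
Check: f1 + 3f2 - f3 = <-6, 3, 4>.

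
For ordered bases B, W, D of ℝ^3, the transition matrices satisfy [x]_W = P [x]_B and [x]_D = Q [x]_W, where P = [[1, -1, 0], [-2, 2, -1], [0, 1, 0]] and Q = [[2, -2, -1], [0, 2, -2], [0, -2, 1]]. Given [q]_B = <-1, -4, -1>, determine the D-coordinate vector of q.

<20, -2, 6>

First [q]_W = P [q]_B = <3, -5, -4>.
Then [q]_D = Q [q]_W = <20, -2, 6>.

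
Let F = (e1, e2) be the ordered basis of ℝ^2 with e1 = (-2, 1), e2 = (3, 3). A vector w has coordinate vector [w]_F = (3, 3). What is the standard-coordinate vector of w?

w = M [w]_F, where M has columns e1, e2.
Carrying out the matrix-vector product, w = (3, 12).

(3, 12)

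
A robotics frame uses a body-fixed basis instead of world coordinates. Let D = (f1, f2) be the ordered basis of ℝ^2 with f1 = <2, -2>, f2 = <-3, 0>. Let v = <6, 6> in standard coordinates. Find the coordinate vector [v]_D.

[v]_D is the unique c with M c = v, where M has columns f1, f2.
System: 2c_1 - 3c_2 = 6, -2c_1 + 0c_2 = 6; solving gives c_1 = -3, c_2 = -4.
Check: -3f1 - 4f2 = <6, 6>.

<-3, -4>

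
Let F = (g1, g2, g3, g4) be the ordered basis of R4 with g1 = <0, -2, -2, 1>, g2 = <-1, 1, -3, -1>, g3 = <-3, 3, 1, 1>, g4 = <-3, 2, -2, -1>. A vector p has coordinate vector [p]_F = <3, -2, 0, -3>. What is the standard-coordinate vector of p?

<11, -14, 6, 8>

p = M [p]_F, where M has columns g1, ..., g4.
Carrying out the matrix-vector product, p = <11, -14, 6, 8>.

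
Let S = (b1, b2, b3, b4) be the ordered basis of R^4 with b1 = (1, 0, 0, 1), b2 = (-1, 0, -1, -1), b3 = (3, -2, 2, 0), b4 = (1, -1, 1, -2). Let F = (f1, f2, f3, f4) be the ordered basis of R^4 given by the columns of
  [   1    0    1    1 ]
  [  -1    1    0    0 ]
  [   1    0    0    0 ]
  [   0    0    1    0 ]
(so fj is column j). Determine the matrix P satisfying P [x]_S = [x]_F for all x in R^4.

[[0, -1, 2, 1], [0, -1, 0, 0], [1, -1, 0, -2], [0, 1, 1, 2]]

Take x = bj: its S-coordinates are the j-th standard unit vector, so P e_j — column j of P — equals [bj]_F.
b1 = 0·f1 + 0·f2 + f3 + 0·f4, giving column 1 = (0, 0, 1, 0); repeating for each j gives P = [[0, -1, 2, 1], [0, -1, 0, 0], [1, -1, 0, -2], [0, 1, 1, 2]].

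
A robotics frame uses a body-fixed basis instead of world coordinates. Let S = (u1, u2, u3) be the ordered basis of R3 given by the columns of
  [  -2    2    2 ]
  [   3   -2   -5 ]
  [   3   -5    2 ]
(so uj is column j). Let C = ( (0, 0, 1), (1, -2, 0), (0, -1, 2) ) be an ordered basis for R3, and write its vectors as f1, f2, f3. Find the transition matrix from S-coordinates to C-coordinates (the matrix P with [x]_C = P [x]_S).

Take x = uj: its S-coordinates are the j-th standard unit vector, so P e_j — column j of P — equals [uj]_C.
u1 = f1 - 2f2 + f3, giving column 1 = (1, -2, 1); repeating for each j gives P = [[1, -1, 0], [-2, 2, 2], [1, -2, 1]].

[[1, -1, 0], [-2, 2, 2], [1, -2, 1]]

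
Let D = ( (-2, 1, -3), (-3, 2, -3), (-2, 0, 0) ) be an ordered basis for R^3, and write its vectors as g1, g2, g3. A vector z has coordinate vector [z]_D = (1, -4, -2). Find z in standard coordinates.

(14, -7, 9)

The coordinates say z = g1 - 4g2 - 2g3; adding the scaled basis vectors gives (14, -7, 9).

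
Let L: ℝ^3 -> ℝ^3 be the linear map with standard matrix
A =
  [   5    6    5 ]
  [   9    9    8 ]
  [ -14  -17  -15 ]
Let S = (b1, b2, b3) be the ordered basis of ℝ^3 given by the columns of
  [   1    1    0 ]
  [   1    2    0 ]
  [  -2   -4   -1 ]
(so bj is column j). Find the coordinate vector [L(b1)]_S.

Column 1 of [L]_S is the S-coordinate vector of L(b1).
In standard coordinates L(b1) = A b1 = (1, 2, -1).
Converting to S: (1, 2, -1) = 0·b1 + b2 - 3b3, so the coordinate vector is (0, 1, -3).

(0, 1, -3)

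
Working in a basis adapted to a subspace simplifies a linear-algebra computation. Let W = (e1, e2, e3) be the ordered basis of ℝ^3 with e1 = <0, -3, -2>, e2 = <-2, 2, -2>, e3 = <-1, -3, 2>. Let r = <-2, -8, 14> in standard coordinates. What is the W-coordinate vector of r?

We seek scalars with c_1 e1 + ... + c_3 e3 = r; equivalently solve M c = r where the columns of M are e1, ..., e3.
Row-reducing the augmented matrix [M | r] gives c = (-2, -1, 4).
Check: -2e1 - e2 + 4e3 = <-2, -8, 14>.

<-2, -1, 4>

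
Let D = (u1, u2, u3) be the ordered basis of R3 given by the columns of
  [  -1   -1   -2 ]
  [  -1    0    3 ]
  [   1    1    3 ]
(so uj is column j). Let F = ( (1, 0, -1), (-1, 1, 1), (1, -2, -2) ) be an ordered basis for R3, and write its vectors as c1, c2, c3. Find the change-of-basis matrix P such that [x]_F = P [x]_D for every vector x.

Let M have columns uj and N have columns cj. Then for every x, N [x]_F = x = M [x]_D, so P = N^(-1) M.
Since det N = -1, N^(-1) has integer entries; multiplying gives P = [[-2, -1, 0], [-1, 0, 1], [0, 0, -1]].

[[-2, -1, 0], [-1, 0, 1], [0, 0, -1]]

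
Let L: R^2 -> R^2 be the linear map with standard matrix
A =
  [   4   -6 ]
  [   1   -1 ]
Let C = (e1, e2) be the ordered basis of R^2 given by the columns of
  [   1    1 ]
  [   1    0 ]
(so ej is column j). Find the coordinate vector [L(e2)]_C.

Compute L(e2) = A e2 = [4, 1] in standard coordinates.
Then write this in C-coordinates: solve for y in y_1 e1 + y_2 e2 = [4, 1].
This gives y = [1, 3], which is column 2 of [L]_C.

[1, 3]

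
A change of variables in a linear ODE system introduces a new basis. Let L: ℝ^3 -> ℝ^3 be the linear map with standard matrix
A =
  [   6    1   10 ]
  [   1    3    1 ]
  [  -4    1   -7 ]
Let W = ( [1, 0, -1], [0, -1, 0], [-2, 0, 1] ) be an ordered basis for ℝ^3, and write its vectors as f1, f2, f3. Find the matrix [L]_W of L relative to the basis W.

[[-2, 3, 0], [0, 3, 1], [1, 2, 1]]

With P the matrix whose columns are f1, ..., f3, [L]_W = P^(-1) A P.
Column by column: L(f1) = A f1 = [-4, 0, 3]; its W-coordinates [-2, 0, 1] give column 1.
Continuing for each basis vector yields [L]_W = [[-2, 3, 0], [0, 3, 1], [1, 2, 1]].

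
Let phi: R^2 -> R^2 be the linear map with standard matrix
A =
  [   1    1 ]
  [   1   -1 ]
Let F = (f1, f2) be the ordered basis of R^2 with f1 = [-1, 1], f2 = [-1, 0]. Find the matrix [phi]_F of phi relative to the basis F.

[[-2, -1], [2, 2]]

Let P have columns f1, f2. Then [phi]_F = P^(-1) A P.
Here det P = 1, so P^(-1) is integer; computing A P first and then P^(-1)(A P) gives [[-2, -1], [2, 2]].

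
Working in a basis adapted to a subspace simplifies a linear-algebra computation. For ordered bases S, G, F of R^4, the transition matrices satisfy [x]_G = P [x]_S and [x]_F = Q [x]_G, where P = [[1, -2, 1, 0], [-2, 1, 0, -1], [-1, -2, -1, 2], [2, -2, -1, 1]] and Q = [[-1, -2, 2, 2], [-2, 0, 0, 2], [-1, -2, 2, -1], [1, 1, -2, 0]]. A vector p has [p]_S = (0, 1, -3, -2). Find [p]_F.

First [p]_G = P [p]_S = (-5, 3, -3, -1).
Then [p]_F = Q [p]_G = (-9, 8, -6, 4).

(-9, 8, -6, 4)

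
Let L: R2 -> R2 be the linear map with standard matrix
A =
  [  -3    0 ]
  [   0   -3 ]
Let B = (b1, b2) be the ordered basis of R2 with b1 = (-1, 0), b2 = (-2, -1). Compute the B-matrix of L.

With P the matrix whose columns are b1, b2, [L]_B = P^(-1) A P.
Column by column: L(b1) = A b1 = (3, 0); its B-coordinates (-3, 0) give column 1.
Continuing for each basis vector yields [L]_B = [[-3, 0], [0, -3]].

[[-3, 0], [0, -3]]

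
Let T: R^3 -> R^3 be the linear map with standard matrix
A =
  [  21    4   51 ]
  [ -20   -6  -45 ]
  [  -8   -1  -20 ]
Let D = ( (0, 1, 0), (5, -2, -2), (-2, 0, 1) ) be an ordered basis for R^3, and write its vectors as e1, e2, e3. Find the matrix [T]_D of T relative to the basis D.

[[-2, 0, -3], [2, -1, 1], [3, 0, -2]]

With P the matrix whose columns are e1, ..., e3, [T]_D = P^(-1) A P.
Column by column: T(e1) = A e1 = (4, -6, -1); its D-coordinates (-2, 2, 3) give column 1.
Continuing for each basis vector yields [T]_D = [[-2, 0, -3], [2, -1, 1], [3, 0, -2]].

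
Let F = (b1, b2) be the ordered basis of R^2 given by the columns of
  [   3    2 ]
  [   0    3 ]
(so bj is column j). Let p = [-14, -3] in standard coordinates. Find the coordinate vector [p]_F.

[-4, -1]

[p]_F is the unique c with M c = p, where M has columns b1, b2.
System: 3c_1 + 2c_2 = -14, 0c_1 + 3c_2 = -3; solving gives c_1 = -4, c_2 = -1.
Check: -4b1 - b2 = [-14, -3].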